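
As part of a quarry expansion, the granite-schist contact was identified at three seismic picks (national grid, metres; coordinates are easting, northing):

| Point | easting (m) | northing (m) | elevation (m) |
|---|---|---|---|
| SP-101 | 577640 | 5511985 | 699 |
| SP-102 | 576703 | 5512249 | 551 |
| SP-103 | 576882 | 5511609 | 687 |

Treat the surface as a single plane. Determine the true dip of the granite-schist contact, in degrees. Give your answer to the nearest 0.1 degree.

Two edge vectors: SP-101→SP-102 = (-937, 264, -148), SP-101→SP-103 = (-758, -376, -12).
Normal n = (SP-101→SP-102) × (SP-101→SP-103) = (-58816, 100940, 552424).
So ∂z/∂easting = −n_x/n_z = 0.10647 and ∂z/∂northing = −n_y/n_z = −0.18272.
Gradient magnitude |∇z| = √(a² + b²) = √(0.01134 + 0.03339) = 0.21148.
True dip = arctan(0.21148) = 11.9°, dipping toward NNW (azimuth ≈ 330°).

11.9°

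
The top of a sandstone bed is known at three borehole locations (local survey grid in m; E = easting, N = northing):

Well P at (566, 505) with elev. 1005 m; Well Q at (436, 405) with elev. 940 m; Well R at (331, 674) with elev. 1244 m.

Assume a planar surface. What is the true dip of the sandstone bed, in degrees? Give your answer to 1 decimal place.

46.6°

Two edge vectors: Well P→Well Q = (-130, -100, -65), Well P→Well R = (-235, 169, 239).
Normal n = (Well P→Well Q) × (Well P→Well R) = (-12915, 46345, -45470).
So ∂z/∂E = −n_x/n_z = −0.28403 and ∂z/∂N = −n_y/n_z = 1.01924.
Gradient magnitude |∇z| = √(a² + b²) = √(0.08067 + 1.03886) = 1.05808.
True dip = arctan(1.05808) = 46.6°, dipping toward SSE (azimuth ≈ 164°).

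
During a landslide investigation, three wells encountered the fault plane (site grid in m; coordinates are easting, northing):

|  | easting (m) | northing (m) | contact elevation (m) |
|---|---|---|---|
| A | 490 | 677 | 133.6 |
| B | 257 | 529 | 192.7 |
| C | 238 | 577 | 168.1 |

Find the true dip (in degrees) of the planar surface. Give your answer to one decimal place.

Let the plane be z = a·easting + b·northing + c.
B−A: −233a − 148b = 59.1;  C−A: −252a − 100b = 34.5.
Solving gives a = 0.05744, b = −0.48976.
Gradient magnitude |∇z| = √(a² + b²) = √(0.00330 + 0.23987) = 0.49312.
True dip = arctan(0.49312) = 26.2°, dipping toward N (azimuth ≈ 353°).

26.2°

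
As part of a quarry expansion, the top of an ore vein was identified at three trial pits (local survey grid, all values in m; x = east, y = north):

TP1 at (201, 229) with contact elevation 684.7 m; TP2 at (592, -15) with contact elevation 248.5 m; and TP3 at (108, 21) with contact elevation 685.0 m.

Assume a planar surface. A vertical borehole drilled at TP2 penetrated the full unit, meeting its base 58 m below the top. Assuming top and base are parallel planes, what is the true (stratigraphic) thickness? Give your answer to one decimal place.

Two edge vectors: TP1→TP2 = (391, -244, -436.2), TP1→TP3 = (-93, -208, 0.3).
Normal n = (TP1→TP2) × (TP1→TP3) = (-90802.8, 40449.3, -104020).
So ∂z/∂x = −n_x/n_z = −0.87294 and ∂z/∂y = −n_y/n_z = 0.38886.
|∇z| = √(a²+b²) = 0.95563, so dip δ = arctan(0.95563) = 43.70°.
True thickness = vertical thickness × cos δ = 58 × cos 43.70° = 41.9 m.

41.9 m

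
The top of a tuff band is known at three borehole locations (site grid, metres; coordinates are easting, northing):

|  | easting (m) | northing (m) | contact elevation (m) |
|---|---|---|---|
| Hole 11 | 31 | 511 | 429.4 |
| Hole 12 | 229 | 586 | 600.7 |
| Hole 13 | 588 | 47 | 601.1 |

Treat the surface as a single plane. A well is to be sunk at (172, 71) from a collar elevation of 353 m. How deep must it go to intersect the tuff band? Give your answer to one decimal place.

Two edge vectors: Hole 11→Hole 12 = (198, 75, 171.3), Hole 11→Hole 13 = (557, -464, 171.7).
Normal n = (Hole 11→Hole 12) × (Hole 11→Hole 13) = (92360.7, 61417.5, -133647).
So ∂z/∂easting = −n_x/n_z = 0.69108 and ∂z/∂northing = −n_y/n_z = 0.45955.
Intercept c from Hole 11: 429.4 − 21.42 − 234.83 = 173.15.
At (172, 71): z_contact = 118.87 + 32.63 + 173.15 = 324.64 m.
Depth below ground = 353 − 324.64 = 28.4 m.

28.4 m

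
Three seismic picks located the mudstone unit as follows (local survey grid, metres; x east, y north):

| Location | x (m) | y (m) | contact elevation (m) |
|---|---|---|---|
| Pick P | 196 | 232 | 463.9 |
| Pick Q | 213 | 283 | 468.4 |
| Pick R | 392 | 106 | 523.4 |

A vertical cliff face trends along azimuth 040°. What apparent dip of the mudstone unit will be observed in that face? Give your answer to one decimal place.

Two edge vectors: Pick P→Pick Q = (17, 51, 4.5), Pick P→Pick R = (196, -126, 59.5).
Normal n = (Pick P→Pick Q) × (Pick P→Pick R) = (3601.5, -129.5, -12138).
So ∂z/∂x = −n_x/n_z = 0.29671 and ∂z/∂y = −n_y/n_z = −0.01067.
Unit vector along 040° is (sin 40°, cos 40°) = (0.6428, 0.7660).
Slope in that direction = a·(0.6428) + b·(0.7660) = 0.18255.
Apparent dip = arctan|0.18255| = 10.3° (true dip is 16.5°, so apparent ≤ true as expected).

10.3°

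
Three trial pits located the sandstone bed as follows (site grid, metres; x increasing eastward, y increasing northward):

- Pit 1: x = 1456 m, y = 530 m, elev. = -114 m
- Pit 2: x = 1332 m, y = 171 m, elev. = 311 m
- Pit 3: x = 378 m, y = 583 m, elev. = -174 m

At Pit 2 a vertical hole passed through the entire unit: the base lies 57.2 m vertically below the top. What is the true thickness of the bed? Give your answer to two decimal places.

Let the plane be z = a·x + b·y + c.
Pit 2−Pit 1: −124a − 359b = 425;  Pit 3−Pit 1: −1078a + 53b = −60.
Solving gives a = −0.00250, b = −1.18298.
|∇z| = √(a²+b²) = 1.18298, so dip δ = arctan(1.18298) = 49.79°.
True thickness = vertical thickness × cos δ = 57.2 × cos 49.79° = 36.93 m.

36.93 m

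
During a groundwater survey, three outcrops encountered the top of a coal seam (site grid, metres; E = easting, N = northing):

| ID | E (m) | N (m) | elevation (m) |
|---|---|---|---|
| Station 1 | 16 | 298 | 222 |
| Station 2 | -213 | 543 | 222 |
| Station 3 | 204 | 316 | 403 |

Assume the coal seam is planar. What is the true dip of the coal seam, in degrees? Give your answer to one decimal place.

50.4°

Let the plane be z = a·E + b·N + c.
Station 2−Station 1: −229a + 245b = 0;  Station 3−Station 1: 188a + 18b = 181.
Solving gives a = 0.88368, b = 0.82597.
Gradient magnitude |∇z| = √(a² + b²) = √(0.78090 + 0.68223) = 1.20960.
True dip = arctan(1.20960) = 50.4°, dipping toward SW (azimuth ≈ 227°).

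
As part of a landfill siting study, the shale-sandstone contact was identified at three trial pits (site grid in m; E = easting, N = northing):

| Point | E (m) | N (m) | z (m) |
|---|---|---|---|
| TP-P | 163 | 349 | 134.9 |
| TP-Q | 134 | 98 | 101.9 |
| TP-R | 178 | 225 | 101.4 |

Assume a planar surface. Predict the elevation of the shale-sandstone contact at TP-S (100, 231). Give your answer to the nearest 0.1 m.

Two edge vectors: TP-P→TP-Q = (-29, -251, -33), TP-P→TP-R = (15, -124, -33.5).
Normal n = (TP-P→TP-Q) × (TP-P→TP-R) = (4316.5, -1466.5, 7361).
So ∂z/∂E = −n_x/n_z = −0.58640 and ∂z/∂N = −n_y/n_z = 0.19923.
Intercept c from TP-P: 134.9 + 95.58 − 69.53 = 160.95.
At (100, 231): z = −58.6 + 46.0 + 160.95 = 148.3 m.

148.3 m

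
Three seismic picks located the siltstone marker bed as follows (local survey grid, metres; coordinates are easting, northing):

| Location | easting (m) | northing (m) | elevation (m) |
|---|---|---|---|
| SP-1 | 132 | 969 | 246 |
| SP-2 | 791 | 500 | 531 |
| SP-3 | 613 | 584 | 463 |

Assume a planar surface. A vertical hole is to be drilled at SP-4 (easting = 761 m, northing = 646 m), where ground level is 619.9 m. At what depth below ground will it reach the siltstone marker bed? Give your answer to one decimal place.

Two edge vectors: SP-1→SP-2 = (659, -469, 285), SP-1→SP-3 = (481, -385, 217).
Normal n = (SP-1→SP-2) × (SP-1→SP-3) = (7952, -5918, -28126).
So ∂z/∂easting = −n_x/n_z = 0.28273 and ∂z/∂northing = −n_y/n_z = −0.21041.
Intercept c from SP-1: 246 − 37.32 + 203.89 = 412.57.
At (761, 646): z_contact = 215.16 − 135.93 + 412.57 = 491.80 m.
Depth below ground = 619.9 − 491.80 = 128.1 m.

128.1 m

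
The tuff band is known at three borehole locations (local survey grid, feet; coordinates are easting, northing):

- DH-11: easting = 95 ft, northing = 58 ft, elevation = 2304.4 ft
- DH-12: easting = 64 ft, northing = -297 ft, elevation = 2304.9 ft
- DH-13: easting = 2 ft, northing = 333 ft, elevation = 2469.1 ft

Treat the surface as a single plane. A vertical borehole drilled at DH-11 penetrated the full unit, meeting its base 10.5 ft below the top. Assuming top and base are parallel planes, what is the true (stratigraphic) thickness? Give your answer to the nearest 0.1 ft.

Two edge vectors: DH-11→DH-12 = (-31, -355, 0.5), DH-11→DH-13 = (-93, 275, 164.7).
Normal n = (DH-11→DH-12) × (DH-11→DH-13) = (-58606, 5059.2, -41540).
So ∂z/∂easting = −n_x/n_z = −1.41083 and ∂z/∂northing = −n_y/n_z = 0.12179.
|∇z| = √(a²+b²) = 1.41608, so dip δ = arctan(1.41608) = 54.77°.
True thickness = vertical thickness × cos δ = 10.5 × cos 54.77° = 6.1 ft.

6.1 ft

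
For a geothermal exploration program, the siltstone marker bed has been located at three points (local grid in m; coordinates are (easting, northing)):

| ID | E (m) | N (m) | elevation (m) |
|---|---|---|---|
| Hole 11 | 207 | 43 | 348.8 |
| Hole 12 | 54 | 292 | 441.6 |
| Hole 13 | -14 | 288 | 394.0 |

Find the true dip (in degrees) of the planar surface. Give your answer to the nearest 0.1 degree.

Two edge vectors: Hole 11→Hole 12 = (-153, 249, 92.8), Hole 11→Hole 13 = (-221, 245, 45.2).
Normal n = (Hole 11→Hole 12) × (Hole 11→Hole 13) = (-11481.2, -13593.2, 17544).
So ∂z/∂E = −n_x/n_z = 0.65442 and ∂z/∂N = −n_y/n_z = 0.77481.
Gradient magnitude |∇z| = √(a² + b²) = √(0.42827 + 0.60032) = 1.01420.
True dip = arctan(1.01420) = 45.4°, dipping toward SW (azimuth ≈ 220°).

45.4°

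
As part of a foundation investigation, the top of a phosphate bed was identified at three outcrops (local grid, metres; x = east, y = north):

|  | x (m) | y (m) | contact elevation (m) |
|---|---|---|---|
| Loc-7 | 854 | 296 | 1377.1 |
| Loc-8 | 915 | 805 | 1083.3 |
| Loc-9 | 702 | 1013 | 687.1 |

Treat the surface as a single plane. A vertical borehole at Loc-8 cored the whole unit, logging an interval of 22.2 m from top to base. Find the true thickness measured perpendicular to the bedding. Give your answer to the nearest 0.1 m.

13.1 m

Two edge vectors: Loc-7→Loc-8 = (61, 509, -293.8), Loc-7→Loc-9 = (-152, 717, -690).
Normal n = (Loc-7→Loc-8) × (Loc-7→Loc-9) = (-140555.4, 86747.6, 121105).
So ∂z/∂x = −n_x/n_z = 1.16061 and ∂z/∂y = −n_y/n_z = −0.71630.
|∇z| = √(a²+b²) = 1.36385, so dip δ = arctan(1.36385) = 53.75°.
True thickness = vertical thickness × cos δ = 22.2 × cos 53.75° = 13.1 m.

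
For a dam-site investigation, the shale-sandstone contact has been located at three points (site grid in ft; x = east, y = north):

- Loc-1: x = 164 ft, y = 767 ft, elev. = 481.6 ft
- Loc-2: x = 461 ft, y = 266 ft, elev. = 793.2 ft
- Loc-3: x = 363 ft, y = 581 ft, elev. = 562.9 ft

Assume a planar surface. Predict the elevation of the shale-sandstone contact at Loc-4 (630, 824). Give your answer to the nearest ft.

Let the plane be z = a·x + b·y + c.
Loc-2−Loc-1: 297a − 501b = 311.6;  Loc-3−Loc-1: 199a − 186b = 81.3.
Solving gives a = −0.38748, b = −0.85166.
Then c = 481.6 − a·164 − b·767 = 1198.37.
At (630, 824): z = −244.1 − 701.8 + 1198.37 = 252.5 ft.

252 ft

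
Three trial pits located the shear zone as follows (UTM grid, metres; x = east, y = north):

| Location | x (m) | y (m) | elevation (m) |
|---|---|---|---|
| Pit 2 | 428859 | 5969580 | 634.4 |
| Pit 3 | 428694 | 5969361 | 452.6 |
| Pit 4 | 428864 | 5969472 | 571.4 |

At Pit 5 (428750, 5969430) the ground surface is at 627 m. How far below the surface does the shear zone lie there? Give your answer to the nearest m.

116 m

Two edge vectors: Pit 2→Pit 3 = (-165, -219, -181.8), Pit 2→Pit 4 = (5, -108, -63).
Normal n = (Pit 2→Pit 3) × (Pit 2→Pit 4) = (-5837.4, -11304, 18915).
So ∂z/∂x = −n_x/n_z = 0.30861221 and ∂z/∂y = −n_y/n_z = 0.59762094.
Intercept c from Pit 2: 634.4 − 132351.12 − 3567545.99 = −3699262.71.
At (428750, 5969430): z_contact = 132317.5 + 3567456.3 − 3699262.71 = 511.1 m.
Depth below ground = 627 − 511.1 = 116 m.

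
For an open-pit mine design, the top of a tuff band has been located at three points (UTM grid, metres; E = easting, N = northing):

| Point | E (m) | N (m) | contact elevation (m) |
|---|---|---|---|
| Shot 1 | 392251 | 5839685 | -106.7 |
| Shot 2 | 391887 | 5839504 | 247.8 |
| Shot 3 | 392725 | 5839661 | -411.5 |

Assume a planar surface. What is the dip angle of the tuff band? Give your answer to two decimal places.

Let the plane be z = a·E + b·N + c.
Shot 2−Shot 1: −364a − 181b = 354.5;  Shot 3−Shot 1: 474a − 24b = −304.8.
Solving gives a = −0.67361, b = −0.60389.
Gradient magnitude |∇z| = √(a² + b²) = √(0.45376 + 0.36468) = 0.90468.
True dip = arctan(0.90468) = 42.13°, dipping toward NE (azimuth ≈ 048°).

42.13°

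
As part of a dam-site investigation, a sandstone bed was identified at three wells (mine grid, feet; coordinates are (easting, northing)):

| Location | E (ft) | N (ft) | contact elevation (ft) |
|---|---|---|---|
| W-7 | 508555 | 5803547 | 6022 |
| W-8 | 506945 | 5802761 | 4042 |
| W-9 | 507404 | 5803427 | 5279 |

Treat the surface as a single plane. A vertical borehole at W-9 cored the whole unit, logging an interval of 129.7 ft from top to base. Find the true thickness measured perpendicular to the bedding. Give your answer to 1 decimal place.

68.8 ft

Let the plane be z = a·E + b·N + c.
W-8−W-7: −1610a − 786b = −1980;  W-9−W-7: −1151a − 120b = −743.
Solving gives a = 0.48687, b = 1.52181.
|∇z| = √(a²+b²) = 1.59780, so dip δ = arctan(1.59780) = 57.96°.
True thickness = vertical thickness × cos δ = 129.7 × cos 57.96° = 68.8 ft.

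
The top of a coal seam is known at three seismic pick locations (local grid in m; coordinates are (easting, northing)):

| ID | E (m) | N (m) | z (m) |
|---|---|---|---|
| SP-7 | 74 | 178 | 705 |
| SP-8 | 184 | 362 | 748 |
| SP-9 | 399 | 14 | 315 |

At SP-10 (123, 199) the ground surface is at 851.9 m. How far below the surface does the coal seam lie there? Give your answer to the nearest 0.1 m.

Let the plane be z = a·E + b·N + c.
SP-8−SP-7: 110a + 184b = 43;  SP-9−SP-7: 325a − 164b = −390.
Solving gives a = −0.83129, b = 0.73067.
Then c = 705 − a·74 − b·178 = 636.46.
At (123, 199): z_contact = −102.25 + 145.40 + 636.46 = 679.61 m.
Depth below ground = 851.9 − 679.61 = 172.3 m.

172.3 m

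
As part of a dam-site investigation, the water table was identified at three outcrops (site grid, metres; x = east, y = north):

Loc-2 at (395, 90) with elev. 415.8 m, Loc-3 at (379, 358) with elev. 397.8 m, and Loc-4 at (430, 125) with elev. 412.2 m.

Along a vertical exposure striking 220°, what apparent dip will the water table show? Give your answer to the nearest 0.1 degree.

Two edge vectors: Loc-2→Loc-3 = (-16, 268, -18), Loc-2→Loc-4 = (35, 35, -3.6).
Normal n = (Loc-2→Loc-3) × (Loc-2→Loc-4) = (-334.8, -687.6, -9940).
So ∂z/∂x = −n_x/n_z = −0.03368 and ∂z/∂y = −n_y/n_z = −0.06918.
Unit vector along 220° is (sin 220°, cos 220°) = (-0.6428, -0.7660).
Slope in that direction = a·(-0.6428) + b·(-0.7660) = 0.07464.
Apparent dip = arctan|0.07464| = 4.3° (true dip is 4.4°, so apparent ≤ true as expected).

4.3°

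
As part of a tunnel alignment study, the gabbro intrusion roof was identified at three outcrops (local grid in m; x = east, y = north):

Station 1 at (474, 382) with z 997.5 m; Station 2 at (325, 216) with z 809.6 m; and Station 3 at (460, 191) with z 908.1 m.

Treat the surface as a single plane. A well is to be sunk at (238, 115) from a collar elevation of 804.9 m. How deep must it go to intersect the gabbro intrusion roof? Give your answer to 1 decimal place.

106.7 m

Let the plane be z = a·x + b·y + c.
Station 2−Station 1: −149a − 166b = −187.9;  Station 3−Station 1: −14a − 191b = −89.4.
Solving gives a = 0.80538, b = 0.40903.
Then c = 997.5 − a·474 − b·382 = 459.50.
At (238, 115): z_contact = 191.68 + 47.04 + 459.50 = 698.22 m.
Depth below ground = 804.9 − 698.22 = 106.7 m.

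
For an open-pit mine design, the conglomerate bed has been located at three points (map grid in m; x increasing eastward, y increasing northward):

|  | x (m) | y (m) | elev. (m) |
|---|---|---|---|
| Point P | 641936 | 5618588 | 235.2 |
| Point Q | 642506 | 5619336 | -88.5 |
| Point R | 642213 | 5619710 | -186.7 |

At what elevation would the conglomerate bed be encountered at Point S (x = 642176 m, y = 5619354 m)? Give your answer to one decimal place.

Let the plane be z = a·x + b·y + c.
Point Q−Point P: 570a + 748b = −323.7;  Point R−Point P: 277a + 1122b = −421.9.
Solving gives a = −0.110121107, b = −0.348838194.
Then c = 235.2 − a·641936 − b·5618588 = 2030903.99.
At (642176, 5619354): z = −70717.1 − 1960245.3 + 2030903.99 = -58.4 m.

-58.4 m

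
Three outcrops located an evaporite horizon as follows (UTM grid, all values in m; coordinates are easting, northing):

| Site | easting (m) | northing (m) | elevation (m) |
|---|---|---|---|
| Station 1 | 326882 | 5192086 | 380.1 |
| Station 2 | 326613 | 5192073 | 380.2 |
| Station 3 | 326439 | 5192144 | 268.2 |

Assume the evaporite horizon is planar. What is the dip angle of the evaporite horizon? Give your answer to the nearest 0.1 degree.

54.7°

Two edge vectors: Station 1→Station 2 = (-269, -13, 0.1), Station 1→Station 3 = (-443, 58, -111.9).
Normal n = (Station 1→Station 2) × (Station 1→Station 3) = (1448.9, -30145.4, -21361).
So ∂z/∂easting = −n_x/n_z = 0.06783 and ∂z/∂northing = −n_y/n_z = −1.41124.
Gradient magnitude |∇z| = √(a² + b²) = √(0.00460 + 1.99159) = 1.41286.
True dip = arctan(1.41286) = 54.7°, dipping toward N (azimuth ≈ 357°).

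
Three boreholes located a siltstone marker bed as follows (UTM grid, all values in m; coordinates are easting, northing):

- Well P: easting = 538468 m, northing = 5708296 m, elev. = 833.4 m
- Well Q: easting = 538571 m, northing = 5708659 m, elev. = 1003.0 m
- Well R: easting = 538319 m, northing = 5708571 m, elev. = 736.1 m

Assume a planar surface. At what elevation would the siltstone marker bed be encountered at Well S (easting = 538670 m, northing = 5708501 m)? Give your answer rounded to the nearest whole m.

Let the plane be z = a·easting + b·northing + c.
Well Q−Well P: 103a + 363b = 169.6;  Well R−Well P: −149a + 275b = −97.3.
Solving gives a = 0.99451415, b = 0.18502767.
Then c = 833.4 − a·538468 − b·5708296 = −1590873.33.
At (538670, 5708501): z = 535714.9 + 1056230.6 − 1590873.33 = 1072.2 m.

1072 m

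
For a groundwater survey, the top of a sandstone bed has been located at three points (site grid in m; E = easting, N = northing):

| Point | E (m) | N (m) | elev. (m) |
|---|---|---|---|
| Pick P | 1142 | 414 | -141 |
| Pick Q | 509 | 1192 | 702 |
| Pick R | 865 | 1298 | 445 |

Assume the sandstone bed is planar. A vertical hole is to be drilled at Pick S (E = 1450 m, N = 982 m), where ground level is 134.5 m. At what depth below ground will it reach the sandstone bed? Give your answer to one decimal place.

Let the plane be z = a·E + b·N + c.
Pick Q−Pick P: −633a + 778b = 843;  Pick R−Pick P: −277a + 884b = 586.
Solving gives a = −0.840839, b = 0.399420.
Then c = -141 − a·1142 − b·414 = 653.88.
At (1450, 982): z_contact = −1219.22 + 392.23 + 653.88 = -173.11 m.
Depth below ground = 134.5 − (-173.11) = 307.6 m.

307.6 m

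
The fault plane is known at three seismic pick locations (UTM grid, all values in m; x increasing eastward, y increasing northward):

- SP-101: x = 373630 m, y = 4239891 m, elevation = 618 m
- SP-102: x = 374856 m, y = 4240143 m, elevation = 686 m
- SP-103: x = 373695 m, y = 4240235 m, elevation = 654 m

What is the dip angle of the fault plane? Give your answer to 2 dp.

5.95°

Two edge vectors: SP-101→SP-102 = (1226, 252, 68), SP-101→SP-103 = (65, 344, 36).
Normal n = (SP-101→SP-102) × (SP-101→SP-103) = (-14320, -39716, 405364).
So ∂z/∂x = −n_x/n_z = 0.03533 and ∂z/∂y = −n_y/n_z = 0.09798.
Gradient magnitude |∇z| = √(a² + b²) = √(0.00125 + 0.00960) = 0.10415.
True dip = arctan(0.10415) = 5.95°, dipping toward SSW (azimuth ≈ 200°).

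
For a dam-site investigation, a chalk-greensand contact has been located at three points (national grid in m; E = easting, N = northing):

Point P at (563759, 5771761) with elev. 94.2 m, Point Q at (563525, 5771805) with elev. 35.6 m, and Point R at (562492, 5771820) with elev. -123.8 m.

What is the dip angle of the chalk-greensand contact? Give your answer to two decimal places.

29.81°

Two edge vectors: Point P→Point Q = (-234, 44, -58.6), Point P→Point R = (-1267, 59, -218).
Normal n = (Point P→Point Q) × (Point P→Point R) = (-6134.6, 23234.2, 41942).
So ∂z/∂E = −n_x/n_z = 0.14626 and ∂z/∂N = −n_y/n_z = −0.55396.
Gradient magnitude |∇z| = √(a² + b²) = √(0.02139 + 0.30687) = 0.57294.
True dip = arctan(0.57294) = 29.81°, dipping toward NNW (azimuth ≈ 345°).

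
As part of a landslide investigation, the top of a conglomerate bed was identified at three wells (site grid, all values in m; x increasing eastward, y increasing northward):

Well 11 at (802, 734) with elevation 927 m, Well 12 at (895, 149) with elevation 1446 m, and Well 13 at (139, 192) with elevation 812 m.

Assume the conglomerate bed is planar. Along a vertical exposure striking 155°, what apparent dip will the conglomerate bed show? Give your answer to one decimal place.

45.7°

Let the plane be z = a·x + b·y + c.
Well 12−Well 11: 93a − 585b = 519;  Well 13−Well 11: −663a − 542b = −115.
Solving gives a = 0.79535, b = −0.76074.
Unit vector along 155° is (sin 155°, cos 155°) = (0.4226, -0.9063).
Slope in that direction = a·(0.4226) + b·(-0.9063) = 1.02559.
Apparent dip = arctan|1.02559| = 45.7° (true dip is 47.7°, so apparent ≤ true as expected).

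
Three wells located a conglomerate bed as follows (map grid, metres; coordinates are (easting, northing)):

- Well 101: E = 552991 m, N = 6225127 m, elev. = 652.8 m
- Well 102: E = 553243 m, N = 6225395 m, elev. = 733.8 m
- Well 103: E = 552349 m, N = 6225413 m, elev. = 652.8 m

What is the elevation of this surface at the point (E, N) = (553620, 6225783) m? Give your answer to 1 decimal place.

Two edge vectors: Well 101→Well 102 = (252, 268, 81), Well 101→Well 103 = (-642, 286, 0).
Normal n = (Well 101→Well 102) × (Well 101→Well 103) = (-23166, -52002, 244128).
So ∂z/∂E = −n_x/n_z = 0.094892843 and ∂z/∂N = −n_y/n_z = 0.213011207.
Intercept c from Well 101: 652.8 − 52474.89 − 1326021.82 = −1377843.91.
At (553620, 6225783): z = 52534.6 + 1326161.6 − 1377843.91 = 852.2 m.

852.2 m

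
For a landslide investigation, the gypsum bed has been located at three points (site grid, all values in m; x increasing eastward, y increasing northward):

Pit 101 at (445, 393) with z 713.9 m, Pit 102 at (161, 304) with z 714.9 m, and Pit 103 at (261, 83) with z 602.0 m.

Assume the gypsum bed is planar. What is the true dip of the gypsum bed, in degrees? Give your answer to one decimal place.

Two edge vectors: Pit 101→Pit 102 = (-284, -89, 1), Pit 101→Pit 103 = (-184, -310, -111.9).
Normal n = (Pit 101→Pit 102) × (Pit 101→Pit 103) = (10269.1, -31963.6, 71664).
So ∂z/∂x = −n_x/n_z = −0.14330 and ∂z/∂y = −n_y/n_z = 0.44602.
Gradient magnitude |∇z| = √(a² + b²) = √(0.02053 + 0.19893) = 0.46847.
True dip = arctan(0.46847) = 25.1°, dipping toward SSE (azimuth ≈ 162°).

25.1°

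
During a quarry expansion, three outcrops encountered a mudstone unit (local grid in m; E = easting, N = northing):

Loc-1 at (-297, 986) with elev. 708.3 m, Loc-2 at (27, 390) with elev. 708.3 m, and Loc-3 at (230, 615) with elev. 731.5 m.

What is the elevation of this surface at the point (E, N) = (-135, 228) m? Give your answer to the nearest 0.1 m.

Let the plane be z = a·E + b·N + c.
Loc-2−Loc-1: 324a − 596b = 0;  Loc-3−Loc-1: 527a − 371b = 23.2.
Solving gives a = 0.07132, b = 0.03877.
Then c = 708.3 − a·-297 − b·986 = 691.25.
At (-135, 228): z = −9.6 + 8.8 + 691.25 = 690.5 m.

690.5 m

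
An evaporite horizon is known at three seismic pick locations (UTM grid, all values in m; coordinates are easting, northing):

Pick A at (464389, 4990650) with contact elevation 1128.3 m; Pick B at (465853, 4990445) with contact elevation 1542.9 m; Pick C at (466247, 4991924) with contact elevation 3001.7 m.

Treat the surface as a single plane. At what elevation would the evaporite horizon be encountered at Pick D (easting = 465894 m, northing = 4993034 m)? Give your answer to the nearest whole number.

Two edge vectors: Pick A→Pick B = (1464, -205, 414.6), Pick A→Pick C = (1858, 1274, 1873.4).
Normal n = (Pick A→Pick B) × (Pick A→Pick C) = (-912247.4, -1972330.8, 2246026).
So ∂z/∂easting = −n_x/n_z = 0.40616066 and ∂z/∂northing = −n_y/n_z = 0.87814246.
Intercept c from Pick A: 1128.3 − 188616.54 − 4382501.67 = −4569989.92.
At (465894, 4993034): z = 189227.8 + 4384595.2 − 4569989.92 = 3833.1 m.

3833 m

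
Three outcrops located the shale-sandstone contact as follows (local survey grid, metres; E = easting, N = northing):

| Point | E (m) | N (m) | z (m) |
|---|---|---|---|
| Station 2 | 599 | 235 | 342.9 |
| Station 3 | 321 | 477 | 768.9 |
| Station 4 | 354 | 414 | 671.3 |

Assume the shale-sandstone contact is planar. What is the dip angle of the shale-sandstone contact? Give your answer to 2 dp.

Let the plane be z = a·E + b·N + c.
Station 3−Station 2: −278a + 242b = 426;  Station 4−Station 2: −245a + 179b = 328.4.
Solving gives a = −0.33783, b = 1.37225.
Gradient magnitude |∇z| = √(a² + b²) = √(0.11413 + 1.88307) = 1.41322.
True dip = arctan(1.41322) = 54.72°, dipping toward SSE (azimuth ≈ 166°).

54.72°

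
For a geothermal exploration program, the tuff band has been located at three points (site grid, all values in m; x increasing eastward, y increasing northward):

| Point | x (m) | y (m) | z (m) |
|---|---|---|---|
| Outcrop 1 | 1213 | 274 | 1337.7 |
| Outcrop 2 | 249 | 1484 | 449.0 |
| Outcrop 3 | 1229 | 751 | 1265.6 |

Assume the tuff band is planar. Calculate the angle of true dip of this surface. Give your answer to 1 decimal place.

Let the plane be z = a·x + b·y + c.
Outcrop 2−Outcrop 1: −964a + 1210b = −888.7;  Outcrop 3−Outcrop 1: 16a + 477b = −72.1.
Solving gives a = 0.70258, b = −0.17472.
Gradient magnitude |∇z| = √(a² + b²) = √(0.49362 + 0.03053) = 0.72398.
True dip = arctan(0.72398) = 35.9°, dipping toward WNW (azimuth ≈ 284°).

35.9°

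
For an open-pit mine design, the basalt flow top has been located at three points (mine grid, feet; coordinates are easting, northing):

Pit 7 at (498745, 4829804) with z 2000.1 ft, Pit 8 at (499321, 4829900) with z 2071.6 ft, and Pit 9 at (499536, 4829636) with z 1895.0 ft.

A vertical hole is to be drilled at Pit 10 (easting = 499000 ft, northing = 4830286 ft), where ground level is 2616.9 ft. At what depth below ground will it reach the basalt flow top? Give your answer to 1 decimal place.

Let the plane be z = a·easting + b·northing + c.
Pit 8−Pit 7: 576a + 96b = 71.5;  Pit 9−Pit 7: 791a − 168b = −105.1.
Solving gives a = 0.011131184, b = 0.678004563.
Then c = 2000.1 − a·498745 − b·4829804 = −3278180.67.
At (499000, 4830286): z_contact = 5554.46 + 3274955.95 − 3278180.67 = 2329.74 ft.
Depth below ground = 2616.9 − 2329.74 = 287.2 ft.

287.2 ft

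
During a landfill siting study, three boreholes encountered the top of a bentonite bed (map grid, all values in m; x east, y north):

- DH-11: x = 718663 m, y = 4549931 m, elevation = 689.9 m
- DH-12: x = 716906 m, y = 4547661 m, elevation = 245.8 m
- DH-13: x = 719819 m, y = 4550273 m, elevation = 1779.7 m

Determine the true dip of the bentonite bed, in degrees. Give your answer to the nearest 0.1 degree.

53.3°

Two edge vectors: DH-11→DH-12 = (-1757, -2270, -444.1), DH-11→DH-13 = (1156, 342, 1089.8).
Normal n = (DH-11→DH-12) × (DH-11→DH-13) = (-2321963.8, 1401399, 2023226).
So ∂z/∂x = −n_x/n_z = 1.14765 and ∂z/∂y = −n_y/n_z = −0.69266.
Gradient magnitude |∇z| = √(a² + b²) = √(1.31711 + 0.47977) = 1.34048.
True dip = arctan(1.34048) = 53.3°, dipping toward WNW (azimuth ≈ 301°).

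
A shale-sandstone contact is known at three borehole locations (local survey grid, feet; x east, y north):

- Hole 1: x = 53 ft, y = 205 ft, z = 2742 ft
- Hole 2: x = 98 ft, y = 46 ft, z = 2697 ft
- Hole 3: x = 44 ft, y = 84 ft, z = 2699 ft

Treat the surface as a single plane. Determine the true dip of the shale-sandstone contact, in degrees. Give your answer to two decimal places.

21.60°

Let the plane be z = a·x + b·y + c.
Hole 2−Hole 1: 45a − 159b = −45;  Hole 3−Hole 1: −9a − 121b = −43.
Solving gives a = 0.20244, b = 0.34031.
Gradient magnitude |∇z| = √(a² + b²) = √(0.04098 + 0.11581) = 0.39598.
True dip = arctan(0.39598) = 21.60°, dipping toward SSW (azimuth ≈ 211°).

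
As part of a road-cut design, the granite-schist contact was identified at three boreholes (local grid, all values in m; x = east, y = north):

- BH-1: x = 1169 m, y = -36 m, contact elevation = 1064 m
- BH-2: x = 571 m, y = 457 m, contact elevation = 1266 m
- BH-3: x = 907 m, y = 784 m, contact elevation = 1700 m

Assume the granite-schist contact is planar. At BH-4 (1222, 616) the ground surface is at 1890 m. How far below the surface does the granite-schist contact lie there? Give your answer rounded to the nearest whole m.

213 m

Two edge vectors: BH-1→BH-2 = (-598, 493, 202), BH-1→BH-3 = (-262, 820, 636).
Normal n = (BH-1→BH-2) × (BH-1→BH-3) = (147908, 327404, -361194).
So ∂z/∂x = −n_x/n_z = 0.40950 and ∂z/∂y = −n_y/n_z = 0.90645.
Intercept c from BH-1: 1064 − 478.70 + 32.63 = 617.93.
At (1222, 616): z_contact = 500.4 + 558.4 + 617.93 = 1676.7 m.
Depth below ground = 1890 − 1676.7 = 213 m.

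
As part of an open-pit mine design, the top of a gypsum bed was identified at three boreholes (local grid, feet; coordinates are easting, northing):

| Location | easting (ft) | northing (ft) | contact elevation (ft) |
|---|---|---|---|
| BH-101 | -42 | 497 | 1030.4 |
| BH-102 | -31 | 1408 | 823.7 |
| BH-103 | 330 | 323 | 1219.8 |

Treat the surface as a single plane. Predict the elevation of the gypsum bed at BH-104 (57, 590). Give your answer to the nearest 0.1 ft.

Two edge vectors: BH-101→BH-102 = (11, 911, -206.7), BH-101→BH-103 = (372, -174, 189.4).
Normal n = (BH-101→BH-102) × (BH-101→BH-103) = (136577.6, -78975.8, -340806).
So ∂z/∂easting = −n_x/n_z = 0.400749 and ∂z/∂northing = −n_y/n_z = −0.231732.
Intercept c from BH-101: 1030.4 + 16.83 + 115.17 = 1162.40.
At (57, 590): z = 22.8 − 136.7 + 1162.40 = 1048.5 ft.

1048.5 ft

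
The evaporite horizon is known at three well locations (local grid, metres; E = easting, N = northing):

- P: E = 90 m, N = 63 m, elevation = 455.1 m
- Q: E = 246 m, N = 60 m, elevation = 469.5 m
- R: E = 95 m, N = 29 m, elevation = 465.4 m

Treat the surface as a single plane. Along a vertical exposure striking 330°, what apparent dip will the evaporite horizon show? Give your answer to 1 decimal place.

Two edge vectors: P→Q = (156, -3, 14.4), P→R = (5, -34, 10.3).
Normal n = (P→Q) × (P→R) = (458.7, -1534.8, -5289).
So ∂z/∂E = −n_x/n_z = 0.08673 and ∂z/∂N = −n_y/n_z = −0.29019.
Unit vector along 330° is (sin 330°, cos 330°) = (-0.5000, 0.8660).
Slope in that direction = a·(-0.5000) + b·(0.8660) = −0.29467.
Apparent dip = arctan|0.29467| = 16.4° (true dip is 16.8°, so apparent ≤ true as expected).

16.4°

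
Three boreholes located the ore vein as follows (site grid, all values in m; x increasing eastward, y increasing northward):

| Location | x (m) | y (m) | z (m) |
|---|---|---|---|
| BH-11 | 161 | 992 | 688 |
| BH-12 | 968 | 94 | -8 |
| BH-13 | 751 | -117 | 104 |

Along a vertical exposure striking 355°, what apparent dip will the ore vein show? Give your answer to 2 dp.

12.65°

Two edge vectors: BH-11→BH-12 = (807, -898, -696), BH-11→BH-13 = (590, -1109, -584).
Normal n = (BH-11→BH-12) × (BH-11→BH-13) = (-247432, 60648, -365143).
So ∂z/∂x = −n_x/n_z = −0.67763 and ∂z/∂y = −n_y/n_z = 0.16609.
Unit vector along 355° is (sin 355°, cos 355°) = (-0.0872, 0.9962).
Slope in that direction = a·(-0.0872) + b·(0.9962) = 0.22452.
Apparent dip = arctan|0.22452| = 12.65° (true dip is 34.9°, so apparent ≤ true as expected).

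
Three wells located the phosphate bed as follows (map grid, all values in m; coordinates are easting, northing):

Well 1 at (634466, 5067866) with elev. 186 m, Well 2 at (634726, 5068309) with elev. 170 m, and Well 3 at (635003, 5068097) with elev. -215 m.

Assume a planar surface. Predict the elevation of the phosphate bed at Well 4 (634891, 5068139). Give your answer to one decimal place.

Let the plane be z = a·easting + b·northing + c.
Well 2−Well 1: 260a + 443b = −16;  Well 3−Well 1: 537a + 231b = −401.
Solving gives a = −0.978159039, b = 0.537971445.
Then c = 186 − a·634466 − b·5067866 = −2105572.54.
At (634891, 5068139): z = −621024.4 + 2726514.1 − 2105572.54 = -82.9 m.

-82.9 m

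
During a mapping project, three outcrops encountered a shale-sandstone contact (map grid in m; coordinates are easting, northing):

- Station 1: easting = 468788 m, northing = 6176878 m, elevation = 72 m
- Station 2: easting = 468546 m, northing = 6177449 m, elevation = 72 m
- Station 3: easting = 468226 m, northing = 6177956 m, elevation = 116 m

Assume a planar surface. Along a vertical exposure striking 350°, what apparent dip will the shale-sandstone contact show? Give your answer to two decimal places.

5.82°

Let the plane be z = a·easting + b·northing + c.
Station 2−Station 1: −242a + 571b = 0;  Station 3−Station 1: −562a + 1078b = 44.
Solving gives a = −0.41855, b = −0.17739.
Unit vector along 350° is (sin 350°, cos 350°) = (-0.1736, 0.9848).
Slope in that direction = a·(-0.1736) + b·(0.9848) = −0.10201.
Apparent dip = arctan|0.10201| = 5.82° (true dip is 24.4°, so apparent ≤ true as expected).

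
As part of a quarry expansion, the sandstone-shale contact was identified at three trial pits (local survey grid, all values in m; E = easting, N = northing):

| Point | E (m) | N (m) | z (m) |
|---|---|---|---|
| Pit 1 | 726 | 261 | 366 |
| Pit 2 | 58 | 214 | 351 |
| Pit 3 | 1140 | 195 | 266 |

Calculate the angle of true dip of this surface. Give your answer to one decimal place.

49.0°

Two edge vectors: Pit 1→Pit 2 = (-668, -47, -15), Pit 1→Pit 3 = (414, -66, -100).
Normal n = (Pit 1→Pit 2) × (Pit 1→Pit 3) = (3710, -73010, 63546).
So ∂z/∂E = −n_x/n_z = −0.05838 and ∂z/∂N = −n_y/n_z = 1.14893.
Gradient magnitude |∇z| = √(a² + b²) = √(0.00341 + 1.32004) = 1.15041.
True dip = arctan(1.15041) = 49.0°, dipping toward S (azimuth ≈ 177°).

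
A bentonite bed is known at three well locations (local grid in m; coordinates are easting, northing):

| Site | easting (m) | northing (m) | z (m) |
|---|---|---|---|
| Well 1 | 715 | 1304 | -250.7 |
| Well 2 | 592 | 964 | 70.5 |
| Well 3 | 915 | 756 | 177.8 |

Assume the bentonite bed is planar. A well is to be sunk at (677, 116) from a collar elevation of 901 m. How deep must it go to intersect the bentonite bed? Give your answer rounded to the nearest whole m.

117 m

Let the plane be z = a·easting + b·northing + c.
Well 2−Well 1: −123a − 340b = 321.2;  Well 3−Well 1: 200a − 548b = 428.5.
Solving gives a = −0.22398, b = −0.86368.
Then c = -250.7 − a·715 − b·1304 = 1035.68.
At (677, 116): z_contact = −151.6 − 100.2 + 1035.68 = 783.9 m.
Depth below ground = 901 − 783.9 = 117 m.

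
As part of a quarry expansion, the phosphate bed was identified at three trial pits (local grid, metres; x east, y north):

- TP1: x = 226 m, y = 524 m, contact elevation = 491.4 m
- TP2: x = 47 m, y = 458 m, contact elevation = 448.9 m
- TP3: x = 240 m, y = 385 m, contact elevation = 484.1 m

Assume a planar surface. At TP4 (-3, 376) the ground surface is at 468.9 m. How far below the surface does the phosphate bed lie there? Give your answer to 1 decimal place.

Let the plane be z = a·x + b·y + c.
TP2−TP1: −179a − 66b = −42.5;  TP3−TP1: 14a − 139b = −7.3.
Solving gives a = 0.21026, b = 0.07370.
Then c = 491.4 − a·226 − b·524 = 405.27.
At (-3, 376): z_contact = −0.63 + 27.71 + 405.27 = 432.34 m.
Depth below ground = 468.9 − 432.34 = 36.6 m.

36.6 m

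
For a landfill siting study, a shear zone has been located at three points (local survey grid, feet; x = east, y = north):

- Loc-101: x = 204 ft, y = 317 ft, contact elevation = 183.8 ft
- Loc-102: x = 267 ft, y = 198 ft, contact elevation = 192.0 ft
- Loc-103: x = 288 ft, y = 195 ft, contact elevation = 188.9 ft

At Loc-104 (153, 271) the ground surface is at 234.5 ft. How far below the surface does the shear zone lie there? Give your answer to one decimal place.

34.7 ft

Two edge vectors: Loc-101→Loc-102 = (63, -119, 8.2), Loc-101→Loc-103 = (84, -122, 5.1).
Normal n = (Loc-101→Loc-102) × (Loc-101→Loc-103) = (393.5, 367.5, 2310).
So ∂z/∂x = −n_x/n_z = −0.17035 and ∂z/∂y = −n_y/n_z = −0.15909.
Intercept c from Loc-101: 183.8 + 34.75 + 50.43 = 268.98.
At (153, 271): z_contact = −26.06 − 43.11 + 268.98 = 199.81 ft.
Depth below ground = 234.5 − 199.81 = 34.7 ft.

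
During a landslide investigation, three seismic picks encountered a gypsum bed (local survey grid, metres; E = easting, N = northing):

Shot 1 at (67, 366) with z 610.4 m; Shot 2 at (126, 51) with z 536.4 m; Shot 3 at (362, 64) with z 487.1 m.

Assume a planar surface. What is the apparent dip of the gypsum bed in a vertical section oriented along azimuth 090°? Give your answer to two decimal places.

12.38°

Two edge vectors: Shot 1→Shot 2 = (59, -315, -74), Shot 1→Shot 3 = (295, -302, -123.3).
Normal n = (Shot 1→Shot 2) × (Shot 1→Shot 3) = (16491.5, -14555.3, 75107).
So ∂z/∂E = −n_x/n_z = −0.21957 and ∂z/∂N = −n_y/n_z = 0.19379.
Unit vector along 090° is (sin 90°, cos 90°) = (1.0000, 0.0000).
Slope in that direction = a·(1.0000) + b·(0.0000) = −0.21957.
Apparent dip = arctan|0.21957| = 12.38° (true dip is 16.3°, so apparent ≤ true as expected).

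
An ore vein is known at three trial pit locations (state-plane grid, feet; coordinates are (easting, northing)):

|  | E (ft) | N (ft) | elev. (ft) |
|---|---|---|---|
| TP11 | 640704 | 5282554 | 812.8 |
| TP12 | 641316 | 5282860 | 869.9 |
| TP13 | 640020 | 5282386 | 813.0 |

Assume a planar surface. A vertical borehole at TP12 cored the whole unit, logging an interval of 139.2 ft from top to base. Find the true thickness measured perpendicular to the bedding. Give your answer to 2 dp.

Let the plane be z = a·E + b·N + c.
TP12−TP11: 612a + 306b = 57.1;  TP13−TP11: −684a − 168b = 0.2.
Solving gives a = −0.09066, b = 0.36792.
|∇z| = √(a²+b²) = 0.37892, so dip δ = arctan(0.37892) = 20.75°.
True thickness = vertical thickness × cos δ = 139.2 × cos 20.75° = 130.17 ft.

130.17 ft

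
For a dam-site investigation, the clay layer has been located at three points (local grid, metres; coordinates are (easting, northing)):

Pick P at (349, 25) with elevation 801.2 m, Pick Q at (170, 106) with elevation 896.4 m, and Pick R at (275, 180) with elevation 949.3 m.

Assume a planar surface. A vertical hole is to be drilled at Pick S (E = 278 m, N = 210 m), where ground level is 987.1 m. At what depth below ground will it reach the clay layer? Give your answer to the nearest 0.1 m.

11.3 m

Let the plane be z = a·E + b·N + c.
Pick Q−Pick P: −179a + 81b = 95.2;  Pick R−Pick P: −74a + 155b = 148.1.
Solving gives a = −0.12689, b = 0.89491.
Then c = 801.2 − a·349 − b·25 = 823.11.
At (278, 210): z_contact = −35.27 + 187.93 + 823.11 = 975.77 m.
Depth below ground = 987.1 − 975.77 = 11.3 m.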